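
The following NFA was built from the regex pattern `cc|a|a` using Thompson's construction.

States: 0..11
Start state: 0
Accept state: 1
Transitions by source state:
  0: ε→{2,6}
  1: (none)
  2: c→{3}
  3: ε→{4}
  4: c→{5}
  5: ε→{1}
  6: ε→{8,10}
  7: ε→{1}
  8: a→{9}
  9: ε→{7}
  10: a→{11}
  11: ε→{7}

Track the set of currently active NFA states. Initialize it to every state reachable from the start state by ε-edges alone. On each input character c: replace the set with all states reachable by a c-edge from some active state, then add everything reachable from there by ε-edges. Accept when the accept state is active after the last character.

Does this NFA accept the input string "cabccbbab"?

initial (ε-close {0}): {0,2,6,8,10}
'c' @ 1: {3,4}
'a' @ 2: {}  — no active states
rest 'bccbbab' ignored (set empty)
end set {} — state 1 not in

Answer: REJECT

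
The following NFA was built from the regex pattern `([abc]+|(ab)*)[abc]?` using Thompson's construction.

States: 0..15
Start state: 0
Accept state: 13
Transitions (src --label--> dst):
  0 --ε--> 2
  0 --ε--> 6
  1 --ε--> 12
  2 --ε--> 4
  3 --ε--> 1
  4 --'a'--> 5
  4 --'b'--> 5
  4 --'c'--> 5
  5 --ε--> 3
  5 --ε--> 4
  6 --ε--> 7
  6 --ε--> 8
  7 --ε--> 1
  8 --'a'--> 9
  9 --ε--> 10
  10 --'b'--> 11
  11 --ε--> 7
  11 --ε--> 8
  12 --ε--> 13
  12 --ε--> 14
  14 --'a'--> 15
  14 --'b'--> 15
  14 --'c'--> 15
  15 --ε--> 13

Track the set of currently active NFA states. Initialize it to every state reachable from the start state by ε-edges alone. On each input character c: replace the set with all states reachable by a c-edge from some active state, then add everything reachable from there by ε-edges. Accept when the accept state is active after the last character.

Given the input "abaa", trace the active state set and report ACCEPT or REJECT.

Answer: ACCEPT

Trace:
initial (ε-close {0}): {0,1,2,4,6,7,8,12,13,14}
'a' @ 1: {1,3,4,5,9,10,12,13,14,15}  ✓accept
'b' @ 2: {1,3,4,5,7,8,11,12,13,14,15}  ✓accept
'a' @ 3: {1,3,4,5,9,10,12,13,14,15}  ✓accept
'a' @ 4: {1,3,4,5,12,13,14,15}  ✓accept
final: {1,3,4,5,12,13,14,15}; accept 13 in set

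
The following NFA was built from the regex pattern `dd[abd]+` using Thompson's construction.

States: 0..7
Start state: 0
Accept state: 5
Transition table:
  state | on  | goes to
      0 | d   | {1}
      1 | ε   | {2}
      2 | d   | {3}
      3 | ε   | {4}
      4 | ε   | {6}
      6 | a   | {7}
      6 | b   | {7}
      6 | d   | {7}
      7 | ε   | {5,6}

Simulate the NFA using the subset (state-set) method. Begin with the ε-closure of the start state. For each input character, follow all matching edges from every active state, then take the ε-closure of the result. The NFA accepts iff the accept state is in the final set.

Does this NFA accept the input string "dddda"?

S₀ = ε-closure({0}) = {0}
'd' @ 1: {1,2}
'd' @ 2: {3,4,6}
'd' @ 3: {5,6,7}  [accepting]
'd' @ 4: {5,6,7}  [accepting]
'a' @ 5: {5,6,7}  [accepting]
final: {5,6,7}; accept 5 in set

Answer: ACCEPT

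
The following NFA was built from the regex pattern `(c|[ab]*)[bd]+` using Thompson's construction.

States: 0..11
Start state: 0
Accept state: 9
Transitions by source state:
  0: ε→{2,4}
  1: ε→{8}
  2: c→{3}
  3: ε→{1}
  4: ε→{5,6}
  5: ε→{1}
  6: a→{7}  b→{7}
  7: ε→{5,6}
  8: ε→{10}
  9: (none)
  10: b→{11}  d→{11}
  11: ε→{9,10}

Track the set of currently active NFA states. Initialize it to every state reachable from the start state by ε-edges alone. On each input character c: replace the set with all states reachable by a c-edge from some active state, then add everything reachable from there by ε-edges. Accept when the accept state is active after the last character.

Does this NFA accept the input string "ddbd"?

Answer: ACCEPT

Derivation:
initial (ε-close {0}): {0,1,2,4,5,6,8,10}
'd' @ 1: {9,10,11}  ✓accept
'd' @ 2: {9,10,11}  ✓accept
'b' @ 3: {9,10,11}  ✓accept
'd' @ 4: {9,10,11}  ✓accept
end set {9,10,11} — state 9 in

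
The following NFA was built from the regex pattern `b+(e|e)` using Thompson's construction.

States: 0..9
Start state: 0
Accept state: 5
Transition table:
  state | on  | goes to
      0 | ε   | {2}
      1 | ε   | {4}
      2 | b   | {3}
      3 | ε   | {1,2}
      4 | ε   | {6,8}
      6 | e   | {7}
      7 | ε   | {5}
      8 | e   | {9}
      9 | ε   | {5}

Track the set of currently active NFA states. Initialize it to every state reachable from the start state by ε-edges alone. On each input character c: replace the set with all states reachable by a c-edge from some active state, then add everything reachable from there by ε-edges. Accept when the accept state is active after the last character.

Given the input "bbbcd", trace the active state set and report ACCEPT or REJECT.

Answer: REJECT

Trace:
initial (ε-close {0}): {0,2}
'b' @ 1: {1,2,3,4,6,8}
'b' @ 2: {1,2,3,4,6,8}
'b' @ 3: {1,2,3,4,6,8}
'c' @ 4: {}  — state set empty
rest 'd' ignored (set empty)
end set {} — state 5 not in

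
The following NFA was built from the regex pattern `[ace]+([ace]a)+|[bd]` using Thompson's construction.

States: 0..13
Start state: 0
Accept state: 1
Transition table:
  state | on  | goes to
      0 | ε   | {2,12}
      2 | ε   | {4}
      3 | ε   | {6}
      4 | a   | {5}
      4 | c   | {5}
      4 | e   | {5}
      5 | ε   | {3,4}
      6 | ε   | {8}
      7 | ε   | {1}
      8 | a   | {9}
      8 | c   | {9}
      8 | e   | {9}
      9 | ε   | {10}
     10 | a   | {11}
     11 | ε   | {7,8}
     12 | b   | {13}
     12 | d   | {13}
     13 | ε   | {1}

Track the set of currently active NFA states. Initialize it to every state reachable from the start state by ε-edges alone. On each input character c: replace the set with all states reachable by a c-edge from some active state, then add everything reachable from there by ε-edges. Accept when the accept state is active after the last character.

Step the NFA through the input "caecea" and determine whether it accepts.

Answer: ACCEPT

Steps:
initial (ε-close {0}): {0,2,4,12}
'c' @ 1: {3,4,5,6,8}
'a' @ 2: {3,4,5,6,8,9,10}
'e' @ 3: {3,4,5,6,8,9,10}
'c' @ 4: {3,4,5,6,8,9,10}
'e' @ 5: {3,4,5,6,8,9,10}
'a' @ 6: {1,3,4,5,6,7,8,9,10,11}  [accepting]
final: {1,3,4,5,6,7,8,9,10,11}; accept 1 in set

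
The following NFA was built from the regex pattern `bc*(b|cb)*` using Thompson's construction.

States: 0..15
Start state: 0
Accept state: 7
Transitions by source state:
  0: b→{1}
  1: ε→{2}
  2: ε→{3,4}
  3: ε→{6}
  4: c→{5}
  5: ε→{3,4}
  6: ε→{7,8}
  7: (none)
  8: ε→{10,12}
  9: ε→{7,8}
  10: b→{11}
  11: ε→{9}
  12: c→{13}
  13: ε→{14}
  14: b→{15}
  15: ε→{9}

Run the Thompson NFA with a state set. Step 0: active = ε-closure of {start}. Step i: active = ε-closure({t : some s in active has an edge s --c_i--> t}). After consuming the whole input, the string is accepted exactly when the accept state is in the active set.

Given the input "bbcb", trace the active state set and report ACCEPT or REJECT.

Answer: ACCEPT

Derivation:
initial (ε-close {0}): {0}
'b' @ 1: {1,2,3,4,6,7,8,10,12}  ✓accept
'b' @ 2: {7,8,9,10,11,12}  ✓accept
'c' @ 3: {13,14}
'b' @ 4: {7,8,9,10,12,15}  ✓accept
end set {7,8,9,10,12,15} — state 7 in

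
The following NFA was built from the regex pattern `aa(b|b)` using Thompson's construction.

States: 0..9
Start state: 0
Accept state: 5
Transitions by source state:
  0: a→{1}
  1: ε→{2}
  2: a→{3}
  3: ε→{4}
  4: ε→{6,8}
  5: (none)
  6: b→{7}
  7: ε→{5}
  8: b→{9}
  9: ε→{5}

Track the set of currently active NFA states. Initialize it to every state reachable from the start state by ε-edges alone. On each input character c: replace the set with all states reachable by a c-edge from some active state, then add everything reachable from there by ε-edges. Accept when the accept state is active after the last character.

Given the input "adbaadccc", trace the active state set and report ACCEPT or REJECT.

Answer: REJECT

Steps:
S₀ = ε-closure({0}) = {0}
'a' @ 1: {1,2}
'd' @ 2: {}  — dead — no transitions
rest 'baadccc' ignored (set empty)
end set {} — state 5 not in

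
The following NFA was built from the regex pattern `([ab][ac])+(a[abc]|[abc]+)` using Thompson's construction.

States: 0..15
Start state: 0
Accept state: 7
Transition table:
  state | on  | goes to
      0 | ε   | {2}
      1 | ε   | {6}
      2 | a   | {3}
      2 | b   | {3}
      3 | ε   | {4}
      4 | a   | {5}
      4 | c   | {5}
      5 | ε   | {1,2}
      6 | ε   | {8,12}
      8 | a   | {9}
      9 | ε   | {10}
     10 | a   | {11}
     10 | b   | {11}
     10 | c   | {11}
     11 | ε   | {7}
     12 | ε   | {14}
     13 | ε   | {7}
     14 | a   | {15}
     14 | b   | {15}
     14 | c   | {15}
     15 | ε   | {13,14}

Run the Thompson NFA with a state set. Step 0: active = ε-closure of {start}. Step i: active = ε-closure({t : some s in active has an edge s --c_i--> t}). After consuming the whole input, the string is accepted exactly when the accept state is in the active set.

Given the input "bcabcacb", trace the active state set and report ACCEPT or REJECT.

Answer: ACCEPT

Trace:
S₀ = ε-closure({0}) = {0,2}
'b' @ 1: {3,4}
'c' @ 2: {1,2,5,6,8,12,14}
'a' @ 3: {3,4,7,9,10,13,14,15}  ✓accept
'b' @ 4: {7,11,13,14,15}  ✓accept
'c' @ 5: {7,13,14,15}  ✓accept
'a' @ 6: {7,13,14,15}  ✓accept
'c' @ 7: {7,13,14,15}  ✓accept
'b' @ 8: {7,13,14,15}  ✓accept
end set {7,13,14,15} — state 7 in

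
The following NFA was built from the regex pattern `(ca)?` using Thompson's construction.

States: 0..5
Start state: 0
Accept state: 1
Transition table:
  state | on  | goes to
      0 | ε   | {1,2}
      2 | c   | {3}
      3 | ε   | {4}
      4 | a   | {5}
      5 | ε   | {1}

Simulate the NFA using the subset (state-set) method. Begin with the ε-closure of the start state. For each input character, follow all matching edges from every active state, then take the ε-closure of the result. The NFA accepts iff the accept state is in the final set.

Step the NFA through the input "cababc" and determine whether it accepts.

Answer: REJECT

Trace:
S₀ = ε-closure({0}) = {0,1,2}
'c' @ 1: {3,4}
'a' @ 2: {1,5}  ✓accept
'b' @ 3: {}  — state set empty
rest 'abc' ignored (set empty)
final: {}; accept 1 not in set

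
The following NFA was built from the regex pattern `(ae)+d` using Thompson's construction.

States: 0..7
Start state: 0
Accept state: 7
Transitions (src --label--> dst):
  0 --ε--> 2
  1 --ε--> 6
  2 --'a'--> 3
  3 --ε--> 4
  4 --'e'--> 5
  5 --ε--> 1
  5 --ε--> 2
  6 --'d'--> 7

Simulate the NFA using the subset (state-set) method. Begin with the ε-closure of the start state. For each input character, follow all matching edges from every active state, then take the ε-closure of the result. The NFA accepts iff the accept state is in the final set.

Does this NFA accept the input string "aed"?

start: ε-closure({0}) = {0,2}
'a' @ 1: {3,4}
'e' @ 2: {1,2,5,6}
'd' @ 3: {7}  (accept∈set)
final: {7}; accept 7 in set

Answer: ACCEPT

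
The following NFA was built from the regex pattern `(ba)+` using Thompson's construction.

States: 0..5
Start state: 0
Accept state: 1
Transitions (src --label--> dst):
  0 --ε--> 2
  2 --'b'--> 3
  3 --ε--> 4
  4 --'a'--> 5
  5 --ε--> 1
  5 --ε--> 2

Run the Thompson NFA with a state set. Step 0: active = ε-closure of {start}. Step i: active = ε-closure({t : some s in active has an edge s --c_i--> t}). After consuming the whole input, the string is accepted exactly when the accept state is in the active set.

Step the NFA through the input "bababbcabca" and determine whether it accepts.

start: ε-closure({0}) = {0,2}
'b' @ 1: {3,4}
'a' @ 2: {1,2,5}  ✓accept
'b' @ 3: {3,4}
'a' @ 4: {1,2,5}  ✓accept
'b' @ 5: {3,4}
'b' @ 6: {}  — no active states
rest 'cabca' ignored (set empty)
end set {} — state 1 not in

Answer: REJECT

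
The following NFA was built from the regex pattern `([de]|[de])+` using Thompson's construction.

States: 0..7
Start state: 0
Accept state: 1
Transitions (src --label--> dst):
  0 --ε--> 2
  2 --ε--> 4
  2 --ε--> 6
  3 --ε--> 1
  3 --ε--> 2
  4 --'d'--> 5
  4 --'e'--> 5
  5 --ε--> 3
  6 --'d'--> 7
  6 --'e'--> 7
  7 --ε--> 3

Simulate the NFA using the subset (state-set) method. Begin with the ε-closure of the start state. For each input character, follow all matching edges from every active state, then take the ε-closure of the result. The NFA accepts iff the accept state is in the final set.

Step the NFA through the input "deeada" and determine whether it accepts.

Answer: REJECT

Steps:
initial (ε-close {0}): {0,2,4,6}
'd' @ 1: {1,2,3,4,5,6,7}  [accepting]
'e' @ 2: {1,2,3,4,5,6,7}  [accepting]
'e' @ 3: {1,2,3,4,5,6,7}  [accepting]
'a' @ 4: {}  — no active states
rest 'da' ignored (set empty)
after full input: {}  (accept=1 not in)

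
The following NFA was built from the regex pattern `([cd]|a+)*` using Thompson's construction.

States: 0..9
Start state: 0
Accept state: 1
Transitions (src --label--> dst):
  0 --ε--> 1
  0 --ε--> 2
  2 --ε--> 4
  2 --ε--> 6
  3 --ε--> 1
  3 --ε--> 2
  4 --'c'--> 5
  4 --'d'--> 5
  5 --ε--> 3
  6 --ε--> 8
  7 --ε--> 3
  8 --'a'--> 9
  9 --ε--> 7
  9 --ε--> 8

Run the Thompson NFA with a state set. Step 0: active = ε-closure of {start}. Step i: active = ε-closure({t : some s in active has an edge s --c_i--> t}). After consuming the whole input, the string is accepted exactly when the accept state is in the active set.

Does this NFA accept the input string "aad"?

Answer: ACCEPT

Steps:
start: ε-closure({0}) = {0,1,2,4,6,8}
'a' @ 1: {1,2,3,4,6,7,8,9}  ✓accept
'a' @ 2: {1,2,3,4,6,7,8,9}  ✓accept
'd' @ 3: {1,2,3,4,5,6,8}  ✓accept
end set {1,2,3,4,5,6,8} — state 1 in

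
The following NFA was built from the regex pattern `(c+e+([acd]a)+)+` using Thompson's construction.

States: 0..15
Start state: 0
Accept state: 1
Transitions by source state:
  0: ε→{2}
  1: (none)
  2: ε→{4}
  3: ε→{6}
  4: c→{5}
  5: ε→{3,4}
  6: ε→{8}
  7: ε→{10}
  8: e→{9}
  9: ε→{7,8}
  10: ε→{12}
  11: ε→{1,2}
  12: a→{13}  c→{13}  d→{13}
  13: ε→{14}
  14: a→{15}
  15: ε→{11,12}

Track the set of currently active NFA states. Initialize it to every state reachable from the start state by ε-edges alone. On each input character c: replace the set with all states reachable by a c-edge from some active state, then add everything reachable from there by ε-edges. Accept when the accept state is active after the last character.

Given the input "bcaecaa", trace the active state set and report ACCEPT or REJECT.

Answer: REJECT

Derivation:
S₀ = ε-closure({0}) = {0,2,4}
'b' @ 1: {}  — no active states
rest 'caecaa' ignored (set empty)
after full input: {}  (accept=1 not in)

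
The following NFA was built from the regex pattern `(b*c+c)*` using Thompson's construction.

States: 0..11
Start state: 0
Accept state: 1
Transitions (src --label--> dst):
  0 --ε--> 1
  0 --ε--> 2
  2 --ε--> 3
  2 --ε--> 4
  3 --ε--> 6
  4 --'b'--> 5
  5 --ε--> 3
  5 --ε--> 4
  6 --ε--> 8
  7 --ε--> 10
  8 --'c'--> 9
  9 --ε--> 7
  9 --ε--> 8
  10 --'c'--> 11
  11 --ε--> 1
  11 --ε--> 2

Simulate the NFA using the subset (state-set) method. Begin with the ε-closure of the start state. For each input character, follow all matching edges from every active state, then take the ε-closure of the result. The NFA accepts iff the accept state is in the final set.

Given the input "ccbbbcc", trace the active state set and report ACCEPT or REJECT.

Answer: ACCEPT

Derivation:
S₀ = ε-closure({0}) = {0,1,2,3,4,6,8}
'c' @ 1: {7,8,9,10}
'c' @ 2: {1,2,3,4,6,7,8,9,10,11}  [accepting]
'b' @ 3: {3,4,5,6,8}
'b' @ 4: {3,4,5,6,8}
'b' @ 5: {3,4,5,6,8}
'c' @ 6: {7,8,9,10}
'c' @ 7: {1,2,3,4,6,7,8,9,10,11}  [accepting]
end set {1,2,3,4,6,7,8,9,10,11} — state 1 in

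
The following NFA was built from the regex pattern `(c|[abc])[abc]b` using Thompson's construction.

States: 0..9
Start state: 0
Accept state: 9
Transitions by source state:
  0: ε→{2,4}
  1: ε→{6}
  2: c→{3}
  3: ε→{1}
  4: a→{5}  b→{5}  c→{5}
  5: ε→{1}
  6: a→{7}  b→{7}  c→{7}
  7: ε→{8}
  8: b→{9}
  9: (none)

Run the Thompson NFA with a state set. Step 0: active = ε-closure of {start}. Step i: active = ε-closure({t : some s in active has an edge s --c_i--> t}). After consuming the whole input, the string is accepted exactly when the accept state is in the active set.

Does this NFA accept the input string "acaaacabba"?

Answer: REJECT

Trace:
start: ε-closure({0}) = {0,2,4}
'a' @ 1: {1,5,6}
'c' @ 2: {7,8}
'a' @ 3: {}  — no active states
rest 'aacabba' ignored (set empty)
after full input: {}  (accept=9 not in)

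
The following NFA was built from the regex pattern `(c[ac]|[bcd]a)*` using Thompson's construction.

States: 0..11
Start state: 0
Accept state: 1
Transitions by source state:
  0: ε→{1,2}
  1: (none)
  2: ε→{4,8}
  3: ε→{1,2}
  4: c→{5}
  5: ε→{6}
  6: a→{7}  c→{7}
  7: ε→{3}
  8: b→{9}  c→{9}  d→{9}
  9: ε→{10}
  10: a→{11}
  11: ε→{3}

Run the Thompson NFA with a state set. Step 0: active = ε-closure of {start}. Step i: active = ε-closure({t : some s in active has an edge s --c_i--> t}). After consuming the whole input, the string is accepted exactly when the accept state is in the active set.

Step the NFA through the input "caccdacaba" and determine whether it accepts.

start: ε-closure({0}) = {0,1,2,4,8}
'c' @ 1: {5,6,9,10}
'a' @ 2: {1,2,3,4,7,8,11}  [accepting]
'c' @ 3: {5,6,9,10}
'c' @ 4: {1,2,3,4,7,8}  [accepting]
'd' @ 5: {9,10}
'a' @ 6: {1,2,3,4,8,11}  [accepting]
'c' @ 7: {5,6,9,10}
'a' @ 8: {1,2,3,4,7,8,11}  [accepting]
'b' @ 9: {9,10}
'a' @ 10: {1,2,3,4,8,11}  [accepting]
end set {1,2,3,4,8,11} — state 1 in

Answer: ACCEPT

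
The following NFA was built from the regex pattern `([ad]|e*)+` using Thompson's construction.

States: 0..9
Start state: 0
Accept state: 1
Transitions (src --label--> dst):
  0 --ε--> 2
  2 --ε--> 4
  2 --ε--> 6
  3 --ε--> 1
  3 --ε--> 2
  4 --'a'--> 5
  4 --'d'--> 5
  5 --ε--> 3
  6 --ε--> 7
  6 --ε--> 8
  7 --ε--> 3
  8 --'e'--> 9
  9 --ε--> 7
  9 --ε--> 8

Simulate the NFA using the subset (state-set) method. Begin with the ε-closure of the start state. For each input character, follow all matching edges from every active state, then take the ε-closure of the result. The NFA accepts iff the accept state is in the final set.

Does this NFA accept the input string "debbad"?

Answer: REJECT

Trace:
S₀ = ε-closure({0}) = {0,1,2,3,4,6,7,8}
'd' @ 1: {1,2,3,4,5,6,7,8}  (accept∈set)
'e' @ 2: {1,2,3,4,6,7,8,9}  (accept∈set)
'b' @ 3: {}  — dead — no transitions
rest 'bad' ignored (set empty)
final: {}; accept 1 not in set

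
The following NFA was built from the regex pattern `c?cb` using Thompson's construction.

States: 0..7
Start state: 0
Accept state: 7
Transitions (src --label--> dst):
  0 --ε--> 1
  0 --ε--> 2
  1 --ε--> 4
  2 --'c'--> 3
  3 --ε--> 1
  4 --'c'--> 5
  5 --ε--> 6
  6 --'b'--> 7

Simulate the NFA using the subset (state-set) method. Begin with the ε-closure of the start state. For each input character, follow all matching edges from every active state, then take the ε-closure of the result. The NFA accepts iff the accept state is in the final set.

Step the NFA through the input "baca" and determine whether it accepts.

Answer: REJECT

Derivation:
S₀ = ε-closure({0}) = {0,1,2,4}
'b' @ 1: {}  — state set empty
rest 'aca' ignored (set empty)
after full input: {}  (accept=7 not in)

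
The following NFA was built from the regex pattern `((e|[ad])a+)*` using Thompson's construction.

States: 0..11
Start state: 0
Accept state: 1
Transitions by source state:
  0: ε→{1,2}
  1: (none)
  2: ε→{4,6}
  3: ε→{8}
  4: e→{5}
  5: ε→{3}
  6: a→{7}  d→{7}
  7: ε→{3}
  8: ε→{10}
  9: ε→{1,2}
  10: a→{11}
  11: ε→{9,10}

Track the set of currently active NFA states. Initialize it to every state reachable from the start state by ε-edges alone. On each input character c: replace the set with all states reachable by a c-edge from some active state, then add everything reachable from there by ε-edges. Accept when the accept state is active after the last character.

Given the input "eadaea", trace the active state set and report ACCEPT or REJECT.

start: ε-closure({0}) = {0,1,2,4,6}
'e' @ 1: {3,5,8,10}
'a' @ 2: {1,2,4,6,9,10,11}  [accepting]
'd' @ 3: {3,7,8,10}
'a' @ 4: {1,2,4,6,9,10,11}  [accepting]
'e' @ 5: {3,5,8,10}
'a' @ 6: {1,2,4,6,9,10,11}  [accepting]
after full input: {1,2,4,6,9,10,11}  (accept=1 in)

Answer: ACCEPT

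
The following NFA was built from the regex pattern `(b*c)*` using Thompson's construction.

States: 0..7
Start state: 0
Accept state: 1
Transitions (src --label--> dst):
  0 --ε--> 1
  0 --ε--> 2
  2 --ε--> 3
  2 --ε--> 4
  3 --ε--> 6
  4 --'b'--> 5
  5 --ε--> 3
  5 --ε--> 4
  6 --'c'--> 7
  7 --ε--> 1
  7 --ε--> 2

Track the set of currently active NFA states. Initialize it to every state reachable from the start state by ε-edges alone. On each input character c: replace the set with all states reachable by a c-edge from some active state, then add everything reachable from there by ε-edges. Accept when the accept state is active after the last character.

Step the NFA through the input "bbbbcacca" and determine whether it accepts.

initial (ε-close {0}): {0,1,2,3,4,6}
'b' @ 1: {3,4,5,6}
'b' @ 2: {3,4,5,6}
'b' @ 3: {3,4,5,6}
'b' @ 4: {3,4,5,6}
'c' @ 5: {1,2,3,4,6,7}  (accept∈set)
'a' @ 6: {}  — no active states
rest 'cca' ignored (set empty)
end set {} — state 1 not in

Answer: REJECT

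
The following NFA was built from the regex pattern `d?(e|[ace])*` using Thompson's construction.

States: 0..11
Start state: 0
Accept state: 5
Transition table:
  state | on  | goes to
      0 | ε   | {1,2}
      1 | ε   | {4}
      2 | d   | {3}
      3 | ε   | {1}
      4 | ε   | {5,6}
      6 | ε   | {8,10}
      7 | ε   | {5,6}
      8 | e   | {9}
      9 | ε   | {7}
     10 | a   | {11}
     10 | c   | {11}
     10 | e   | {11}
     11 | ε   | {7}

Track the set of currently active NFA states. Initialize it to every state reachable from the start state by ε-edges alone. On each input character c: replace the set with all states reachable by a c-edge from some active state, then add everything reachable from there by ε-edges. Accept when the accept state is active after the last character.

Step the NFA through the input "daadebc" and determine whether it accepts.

Answer: REJECT

Steps:
initial (ε-close {0}): {0,1,2,4,5,6,8,10}
'd' @ 1: {1,3,4,5,6,8,10}  (accept∈set)
'a' @ 2: {5,6,7,8,10,11}  (accept∈set)
'a' @ 3: {5,6,7,8,10,11}  (accept∈set)
'd' @ 4: {}  — dead — no transitions
rest 'ebc' ignored (set empty)
final: {}; accept 5 not in set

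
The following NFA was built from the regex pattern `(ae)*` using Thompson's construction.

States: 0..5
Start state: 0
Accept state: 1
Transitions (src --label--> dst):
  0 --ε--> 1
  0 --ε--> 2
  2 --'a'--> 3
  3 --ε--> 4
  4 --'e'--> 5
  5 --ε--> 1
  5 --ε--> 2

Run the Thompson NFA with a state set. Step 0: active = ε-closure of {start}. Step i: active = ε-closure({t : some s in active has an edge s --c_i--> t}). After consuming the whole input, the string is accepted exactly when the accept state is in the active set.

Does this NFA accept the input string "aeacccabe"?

start: ε-closure({0}) = {0,1,2}
'a' @ 1: {3,4}
'e' @ 2: {1,2,5}  (accept∈set)
'a' @ 3: {3,4}
'c' @ 4: {}  — state set empty
rest 'ccabe' ignored (set empty)
final: {}; accept 1 not in set

Answer: REJECT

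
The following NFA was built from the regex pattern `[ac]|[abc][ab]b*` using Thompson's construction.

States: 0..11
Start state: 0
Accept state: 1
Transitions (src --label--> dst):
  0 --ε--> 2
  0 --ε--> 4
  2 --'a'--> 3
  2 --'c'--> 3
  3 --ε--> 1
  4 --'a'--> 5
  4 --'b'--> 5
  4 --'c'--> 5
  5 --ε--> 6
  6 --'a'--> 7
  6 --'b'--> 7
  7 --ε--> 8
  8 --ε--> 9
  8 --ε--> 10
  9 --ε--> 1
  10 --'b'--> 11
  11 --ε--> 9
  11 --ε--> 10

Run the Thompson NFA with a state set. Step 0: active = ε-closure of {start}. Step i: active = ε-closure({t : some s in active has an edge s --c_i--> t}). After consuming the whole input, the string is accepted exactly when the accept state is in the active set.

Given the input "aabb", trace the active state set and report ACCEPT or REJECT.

Answer: ACCEPT

Steps:
S₀ = ε-closure({0}) = {0,2,4}
'a' @ 1: {1,3,5,6}  [accepting]
'a' @ 2: {1,7,8,9,10}  [accepting]
'b' @ 3: {1,9,10,11}  [accepting]
'b' @ 4: {1,9,10,11}  [accepting]
after full input: {1,9,10,11}  (accept=1 in)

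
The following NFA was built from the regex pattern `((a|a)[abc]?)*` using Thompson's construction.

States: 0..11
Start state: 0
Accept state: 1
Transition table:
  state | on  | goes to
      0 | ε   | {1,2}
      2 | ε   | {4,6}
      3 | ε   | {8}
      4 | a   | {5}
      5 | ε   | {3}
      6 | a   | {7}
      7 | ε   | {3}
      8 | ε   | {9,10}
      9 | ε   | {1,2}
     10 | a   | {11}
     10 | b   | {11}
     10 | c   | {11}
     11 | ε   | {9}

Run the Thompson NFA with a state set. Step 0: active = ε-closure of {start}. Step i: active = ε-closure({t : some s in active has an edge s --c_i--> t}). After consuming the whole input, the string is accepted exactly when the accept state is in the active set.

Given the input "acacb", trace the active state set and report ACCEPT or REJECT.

initial (ε-close {0}): {0,1,2,4,6}
'a' @ 1: {1,2,3,4,5,6,7,8,9,10}  (accept∈set)
'c' @ 2: {1,2,4,6,9,11}  (accept∈set)
'a' @ 3: {1,2,3,4,5,6,7,8,9,10}  (accept∈set)
'c' @ 4: {1,2,4,6,9,11}  (accept∈set)
'b' @ 5: {}  — no active states
final: {}; accept 1 not in set

Answer: REJECT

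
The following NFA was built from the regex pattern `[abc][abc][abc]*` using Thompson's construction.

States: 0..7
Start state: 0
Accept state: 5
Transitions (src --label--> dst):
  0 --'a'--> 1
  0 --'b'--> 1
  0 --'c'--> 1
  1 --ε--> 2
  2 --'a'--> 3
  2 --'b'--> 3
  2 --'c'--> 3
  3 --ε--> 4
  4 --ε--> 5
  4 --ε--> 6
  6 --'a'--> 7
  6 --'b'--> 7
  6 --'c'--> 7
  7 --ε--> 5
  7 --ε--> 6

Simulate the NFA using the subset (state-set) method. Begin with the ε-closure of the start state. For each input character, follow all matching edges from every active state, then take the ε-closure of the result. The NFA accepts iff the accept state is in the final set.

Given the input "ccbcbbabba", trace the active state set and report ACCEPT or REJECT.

start: ε-closure({0}) = {0}
'c' @ 1: {1,2}
'c' @ 2: {3,4,5,6}  ✓accept
'b' @ 3: {5,6,7}  ✓accept
'c' @ 4: {5,6,7}  ✓accept
'b' @ 5: {5,6,7}  ✓accept
'b' @ 6: {5,6,7}  ✓accept
'a' @ 7: {5,6,7}  ✓accept
'b' @ 8: {5,6,7}  ✓accept
'b' @ 9: {5,6,7}  ✓accept
'a' @ 10: {5,6,7}  ✓accept
after full input: {5,6,7}  (accept=5 in)

Answer: ACCEPT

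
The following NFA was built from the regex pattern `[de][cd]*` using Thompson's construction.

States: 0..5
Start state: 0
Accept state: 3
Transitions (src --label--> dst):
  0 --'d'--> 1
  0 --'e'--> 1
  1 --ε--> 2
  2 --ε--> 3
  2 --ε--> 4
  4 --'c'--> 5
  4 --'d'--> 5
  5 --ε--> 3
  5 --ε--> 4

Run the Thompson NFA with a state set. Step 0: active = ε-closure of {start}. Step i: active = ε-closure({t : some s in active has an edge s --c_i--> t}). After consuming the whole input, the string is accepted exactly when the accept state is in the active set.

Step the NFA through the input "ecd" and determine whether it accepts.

start: ε-closure({0}) = {0}
'e' @ 1: {1,2,3,4}  ✓accept
'c' @ 2: {3,4,5}  ✓accept
'd' @ 3: {3,4,5}  ✓accept
after full input: {3,4,5}  (accept=3 in)

Answer: ACCEPT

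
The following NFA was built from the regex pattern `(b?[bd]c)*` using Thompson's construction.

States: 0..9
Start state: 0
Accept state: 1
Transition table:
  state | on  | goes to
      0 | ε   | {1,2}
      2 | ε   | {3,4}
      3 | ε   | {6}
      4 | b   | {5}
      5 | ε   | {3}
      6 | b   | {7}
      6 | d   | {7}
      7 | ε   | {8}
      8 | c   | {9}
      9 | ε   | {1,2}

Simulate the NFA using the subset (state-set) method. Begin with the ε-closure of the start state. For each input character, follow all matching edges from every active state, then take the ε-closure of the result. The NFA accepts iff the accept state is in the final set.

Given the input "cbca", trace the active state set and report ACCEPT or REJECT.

initial (ε-close {0}): {0,1,2,3,4,6}
'c' @ 1: {}  — dead — no transitions
rest 'bca' ignored (set empty)
after full input: {}  (accept=1 not in)

Answer: REJECT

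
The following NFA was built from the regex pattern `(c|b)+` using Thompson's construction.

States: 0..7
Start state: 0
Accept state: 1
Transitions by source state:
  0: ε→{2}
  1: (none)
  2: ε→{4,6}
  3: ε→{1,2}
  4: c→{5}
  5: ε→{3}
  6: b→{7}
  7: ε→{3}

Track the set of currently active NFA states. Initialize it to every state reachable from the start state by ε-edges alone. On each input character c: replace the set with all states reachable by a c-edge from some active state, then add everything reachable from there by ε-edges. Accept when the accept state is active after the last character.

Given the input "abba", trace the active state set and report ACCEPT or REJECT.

initial (ε-close {0}): {0,2,4,6}
'a' @ 1: {}  — dead — no transitions
rest 'bba' ignored (set empty)
end set {} — state 1 not in

Answer: REJECT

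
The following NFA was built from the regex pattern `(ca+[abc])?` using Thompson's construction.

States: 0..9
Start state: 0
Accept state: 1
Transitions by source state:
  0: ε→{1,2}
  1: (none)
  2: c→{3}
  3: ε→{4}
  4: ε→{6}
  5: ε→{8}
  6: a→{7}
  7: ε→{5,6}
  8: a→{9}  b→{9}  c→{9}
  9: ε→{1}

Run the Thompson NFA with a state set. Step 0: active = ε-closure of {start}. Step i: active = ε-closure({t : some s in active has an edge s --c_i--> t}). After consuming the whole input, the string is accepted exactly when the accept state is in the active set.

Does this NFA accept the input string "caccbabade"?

Answer: REJECT

Steps:
S₀ = ε-closure({0}) = {0,1,2}
'c' @ 1: {3,4,6}
'a' @ 2: {5,6,7,8}
'c' @ 3: {1,9}  [accepting]
'c' @ 4: {}  — no active states
rest 'babade' ignored (set empty)
end set {} — state 1 not in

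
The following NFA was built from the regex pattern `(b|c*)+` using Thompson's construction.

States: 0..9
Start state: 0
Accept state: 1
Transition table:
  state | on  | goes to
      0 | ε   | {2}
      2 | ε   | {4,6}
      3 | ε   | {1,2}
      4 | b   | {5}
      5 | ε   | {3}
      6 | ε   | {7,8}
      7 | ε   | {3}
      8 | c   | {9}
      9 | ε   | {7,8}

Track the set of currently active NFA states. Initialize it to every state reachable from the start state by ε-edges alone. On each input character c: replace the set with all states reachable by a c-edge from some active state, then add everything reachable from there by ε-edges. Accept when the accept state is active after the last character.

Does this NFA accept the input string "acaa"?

start: ε-closure({0}) = {0,1,2,3,4,6,7,8}
'a' @ 1: {}  — dead — no transitions
rest 'caa' ignored (set empty)
end set {} — state 1 not in

Answer: REJECT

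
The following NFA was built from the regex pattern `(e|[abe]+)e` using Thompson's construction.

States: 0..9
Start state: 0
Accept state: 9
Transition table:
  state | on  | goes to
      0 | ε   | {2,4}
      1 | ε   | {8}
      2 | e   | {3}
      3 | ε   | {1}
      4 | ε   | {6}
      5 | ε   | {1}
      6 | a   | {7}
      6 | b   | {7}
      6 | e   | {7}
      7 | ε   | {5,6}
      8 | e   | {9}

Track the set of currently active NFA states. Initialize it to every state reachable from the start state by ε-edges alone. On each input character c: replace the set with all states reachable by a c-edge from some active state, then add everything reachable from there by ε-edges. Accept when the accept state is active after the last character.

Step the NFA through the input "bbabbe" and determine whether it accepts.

Answer: ACCEPT

Derivation:
initial (ε-close {0}): {0,2,4,6}
'b' @ 1: {1,5,6,7,8}
'b' @ 2: {1,5,6,7,8}
'a' @ 3: {1,5,6,7,8}
'b' @ 4: {1,5,6,7,8}
'b' @ 5: {1,5,6,7,8}
'e' @ 6: {1,5,6,7,8,9}  ✓accept
final: {1,5,6,7,8,9}; accept 9 in set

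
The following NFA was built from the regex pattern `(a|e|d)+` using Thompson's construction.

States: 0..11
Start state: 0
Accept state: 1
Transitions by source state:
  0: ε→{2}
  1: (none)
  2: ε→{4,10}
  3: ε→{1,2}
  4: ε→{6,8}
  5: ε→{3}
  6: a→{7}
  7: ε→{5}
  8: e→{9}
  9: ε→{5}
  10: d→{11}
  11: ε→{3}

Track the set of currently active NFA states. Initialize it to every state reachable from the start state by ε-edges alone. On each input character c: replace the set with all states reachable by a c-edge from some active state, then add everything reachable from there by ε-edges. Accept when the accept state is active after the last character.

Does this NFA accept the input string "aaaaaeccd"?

Answer: REJECT

Trace:
S₀ = ε-closure({0}) = {0,2,4,6,8,10}
'a' @ 1: {1,2,3,4,5,6,7,8,10}  (accept∈set)
'a' @ 2: {1,2,3,4,5,6,7,8,10}  (accept∈set)
'a' @ 3: {1,2,3,4,5,6,7,8,10}  (accept∈set)
'a' @ 4: {1,2,3,4,5,6,7,8,10}  (accept∈set)
'a' @ 5: {1,2,3,4,5,6,7,8,10}  (accept∈set)
'e' @ 6: {1,2,3,4,5,6,8,9,10}  (accept∈set)
'c' @ 7: {}  — no active states
rest 'cd' ignored (set empty)
after full input: {}  (accept=1 not in)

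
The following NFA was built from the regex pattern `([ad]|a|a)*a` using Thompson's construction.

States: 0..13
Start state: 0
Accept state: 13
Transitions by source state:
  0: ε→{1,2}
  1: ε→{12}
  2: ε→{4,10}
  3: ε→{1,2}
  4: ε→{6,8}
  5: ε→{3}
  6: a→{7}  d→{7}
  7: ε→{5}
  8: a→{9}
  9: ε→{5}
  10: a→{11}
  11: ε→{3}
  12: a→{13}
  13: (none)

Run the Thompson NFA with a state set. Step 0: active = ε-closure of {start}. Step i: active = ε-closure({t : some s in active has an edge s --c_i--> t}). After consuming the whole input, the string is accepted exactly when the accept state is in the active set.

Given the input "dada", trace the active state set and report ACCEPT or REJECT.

Answer: ACCEPT

Steps:
S₀ = ε-closure({0}) = {0,1,2,4,6,8,10,12}
'd' @ 1: {1,2,3,4,5,6,7,8,10,12}
'a' @ 2: {1,2,3,4,5,6,7,8,9,10,11,12,13}  [accepting]
'd' @ 3: {1,2,3,4,5,6,7,8,10,12}
'a' @ 4: {1,2,3,4,5,6,7,8,9,10,11,12,13}  [accepting]
after full input: {1,2,3,4,5,6,7,8,9,10,11,12,13}  (accept=13 in)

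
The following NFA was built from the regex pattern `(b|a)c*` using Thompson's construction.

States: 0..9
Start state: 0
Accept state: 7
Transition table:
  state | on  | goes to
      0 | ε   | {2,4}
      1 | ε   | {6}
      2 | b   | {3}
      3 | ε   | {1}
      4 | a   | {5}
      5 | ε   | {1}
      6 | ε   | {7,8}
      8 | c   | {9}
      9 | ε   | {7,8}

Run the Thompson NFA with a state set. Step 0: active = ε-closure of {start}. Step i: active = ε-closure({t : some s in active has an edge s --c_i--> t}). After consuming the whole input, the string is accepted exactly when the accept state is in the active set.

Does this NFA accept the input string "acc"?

start: ε-closure({0}) = {0,2,4}
'a' @ 1: {1,5,6,7,8}  (accept∈set)
'c' @ 2: {7,8,9}  (accept∈set)
'c' @ 3: {7,8,9}  (accept∈set)
final: {7,8,9}; accept 7 in set

Answer: ACCEPT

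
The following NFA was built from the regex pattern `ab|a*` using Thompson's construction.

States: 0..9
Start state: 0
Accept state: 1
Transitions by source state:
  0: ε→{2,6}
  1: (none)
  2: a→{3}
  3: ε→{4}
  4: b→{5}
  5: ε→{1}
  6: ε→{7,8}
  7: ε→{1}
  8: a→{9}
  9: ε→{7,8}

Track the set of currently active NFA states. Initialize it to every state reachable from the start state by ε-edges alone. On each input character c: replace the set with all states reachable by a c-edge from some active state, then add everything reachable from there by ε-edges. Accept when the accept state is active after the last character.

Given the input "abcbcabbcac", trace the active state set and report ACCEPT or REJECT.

Answer: REJECT

Derivation:
start: ε-closure({0}) = {0,1,2,6,7,8}
'a' @ 1: {1,3,4,7,8,9}  [accepting]
'b' @ 2: {1,5}  [accepting]
'c' @ 3: {}  — state set empty
rest 'bcabbcac' ignored (set empty)
final: {}; accept 1 not in set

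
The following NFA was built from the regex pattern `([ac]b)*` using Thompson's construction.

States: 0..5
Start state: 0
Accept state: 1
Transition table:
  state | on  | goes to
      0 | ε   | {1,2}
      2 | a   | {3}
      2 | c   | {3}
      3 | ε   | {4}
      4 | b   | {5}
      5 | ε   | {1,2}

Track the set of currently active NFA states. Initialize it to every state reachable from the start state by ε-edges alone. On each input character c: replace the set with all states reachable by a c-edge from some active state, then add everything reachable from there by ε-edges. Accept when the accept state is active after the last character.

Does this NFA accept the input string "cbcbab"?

start: ε-closure({0}) = {0,1,2}
'c' @ 1: {3,4}
'b' @ 2: {1,2,5}  (accept∈set)
'c' @ 3: {3,4}
'b' @ 4: {1,2,5}  (accept∈set)
'a' @ 5: {3,4}
'b' @ 6: {1,2,5}  (accept∈set)
after full input: {1,2,5}  (accept=1 in)

Answer: ACCEPT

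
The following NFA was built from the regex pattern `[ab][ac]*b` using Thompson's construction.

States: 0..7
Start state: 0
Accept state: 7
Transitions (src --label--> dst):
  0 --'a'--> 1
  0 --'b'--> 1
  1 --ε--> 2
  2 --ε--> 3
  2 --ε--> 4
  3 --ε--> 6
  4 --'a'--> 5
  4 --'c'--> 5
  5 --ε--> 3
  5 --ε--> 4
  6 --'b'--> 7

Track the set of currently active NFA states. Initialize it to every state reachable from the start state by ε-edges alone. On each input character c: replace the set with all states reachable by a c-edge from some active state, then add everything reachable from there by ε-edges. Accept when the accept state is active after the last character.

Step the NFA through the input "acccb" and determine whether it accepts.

Answer: ACCEPT

Derivation:
S₀ = ε-closure({0}) = {0}
'a' @ 1: {1,2,3,4,6}
'c' @ 2: {3,4,5,6}
'c' @ 3: {3,4,5,6}
'c' @ 4: {3,4,5,6}
'b' @ 5: {7}  (accept∈set)
after full input: {7}  (accept=7 in)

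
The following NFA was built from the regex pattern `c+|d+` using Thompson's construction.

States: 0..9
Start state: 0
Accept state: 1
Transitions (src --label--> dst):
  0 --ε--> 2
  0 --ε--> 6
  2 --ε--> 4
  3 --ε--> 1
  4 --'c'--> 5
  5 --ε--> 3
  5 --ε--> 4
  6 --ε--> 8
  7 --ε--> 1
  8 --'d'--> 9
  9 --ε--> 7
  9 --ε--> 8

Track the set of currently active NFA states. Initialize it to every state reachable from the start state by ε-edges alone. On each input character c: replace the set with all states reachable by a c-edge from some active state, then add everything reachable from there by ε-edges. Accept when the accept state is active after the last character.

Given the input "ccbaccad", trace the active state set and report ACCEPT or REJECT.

initial (ε-close {0}): {0,2,4,6,8}
'c' @ 1: {1,3,4,5}  (accept∈set)
'c' @ 2: {1,3,4,5}  (accept∈set)
'b' @ 3: {}  — dead — no transitions
rest 'accad' ignored (set empty)
final: {}; accept 1 not in set

Answer: REJECT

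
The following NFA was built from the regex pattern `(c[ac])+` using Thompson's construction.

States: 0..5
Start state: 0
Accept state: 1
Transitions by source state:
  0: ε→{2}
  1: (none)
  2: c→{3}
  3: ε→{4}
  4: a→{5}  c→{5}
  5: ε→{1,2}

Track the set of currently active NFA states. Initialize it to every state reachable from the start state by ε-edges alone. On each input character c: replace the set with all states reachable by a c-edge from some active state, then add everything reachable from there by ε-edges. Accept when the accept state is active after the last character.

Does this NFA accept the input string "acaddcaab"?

initial (ε-close {0}): {0,2}
'a' @ 1: {}  — state set empty
rest 'caddcaab' ignored (set empty)
final: {}; accept 1 not in set

Answer: REJECT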